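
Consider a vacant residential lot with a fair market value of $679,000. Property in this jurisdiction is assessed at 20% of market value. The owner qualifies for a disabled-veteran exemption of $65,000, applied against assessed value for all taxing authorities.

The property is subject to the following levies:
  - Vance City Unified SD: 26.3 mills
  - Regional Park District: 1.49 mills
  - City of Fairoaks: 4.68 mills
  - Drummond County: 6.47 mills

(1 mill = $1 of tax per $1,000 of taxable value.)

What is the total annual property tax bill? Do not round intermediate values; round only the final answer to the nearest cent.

$2,756.95

Assessed value = $679,000 × 0.2 = $135,800
Taxable value = $135,800 − $65,000 = $70,800
Vance City Unified SD: $70,800 × 0.0263 = $1,862.04
Regional Park District: $70,800 × 0.00149 = $105.492
City of Fairoaks: $70,800 × 0.00468 = $331.344
Drummond County: $70,800 × 0.00647 = $458.076
Total = $1,862.04 + $105.492 + $331.344 + $458.076 = $2,756.952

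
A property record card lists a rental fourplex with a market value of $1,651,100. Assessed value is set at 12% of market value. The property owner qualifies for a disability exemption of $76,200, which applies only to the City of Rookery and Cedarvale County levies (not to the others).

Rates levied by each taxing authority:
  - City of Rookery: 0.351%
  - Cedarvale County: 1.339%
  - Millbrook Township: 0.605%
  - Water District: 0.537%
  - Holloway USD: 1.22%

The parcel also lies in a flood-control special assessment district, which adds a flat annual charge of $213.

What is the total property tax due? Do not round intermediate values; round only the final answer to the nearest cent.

$6,953.53

Assessed value = $1,651,100 × 0.12 = $198,132
City of Rookery: ($198,132 − $76,200) × 0.00351 = $121,932 × 0.00351 = $427.98132
Cedarvale County: ($198,132 − $76,200) × 0.01339 = $121,932 × 0.01339 = $1,632.66948
Millbrook Township: $198,132 × 0.00605 = $1,198.6986
Water District: $198,132 × 0.00537 = $1,063.96884
Holloway USD: $198,132 × 0.0122 = $2,417.2104
Levies subtotal = $6,740.52864
Total = $6,740.52864 + $213 = $6,953.52864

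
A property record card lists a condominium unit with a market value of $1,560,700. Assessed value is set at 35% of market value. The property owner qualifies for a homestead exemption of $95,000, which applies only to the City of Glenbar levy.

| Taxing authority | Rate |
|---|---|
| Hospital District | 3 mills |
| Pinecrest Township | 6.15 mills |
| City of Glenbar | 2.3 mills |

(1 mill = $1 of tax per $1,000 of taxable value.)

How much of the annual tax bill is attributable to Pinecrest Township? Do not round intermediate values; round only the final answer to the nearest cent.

$3,359.41

Assessed value = $1,560,700 × 0.35 = $546,245
Pinecrest Township taxable value = $546,245 (exemption does not apply)
Pinecrest Township levy = $546,245 × 0.00615 = $3,359.40675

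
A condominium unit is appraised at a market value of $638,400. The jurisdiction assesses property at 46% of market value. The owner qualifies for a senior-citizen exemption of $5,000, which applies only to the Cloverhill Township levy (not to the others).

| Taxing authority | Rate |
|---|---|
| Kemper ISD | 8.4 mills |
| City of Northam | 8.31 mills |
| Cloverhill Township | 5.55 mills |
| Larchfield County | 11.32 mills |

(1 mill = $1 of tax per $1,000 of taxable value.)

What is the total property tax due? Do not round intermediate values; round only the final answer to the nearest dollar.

$9,833

Assessed value = $638,400 × 0.46 = $293,664
Kemper ISD: $293,664 × 0.0084 = $2,466.7776
City of Northam: $293,664 × 0.00831 = $2,440.34784
Cloverhill Township: ($293,664 − $5,000) × 0.00555 = $288,664 × 0.00555 = $1,602.0852
Larchfield County: $293,664 × 0.01132 = $3,324.27648
Total = $9,833.48712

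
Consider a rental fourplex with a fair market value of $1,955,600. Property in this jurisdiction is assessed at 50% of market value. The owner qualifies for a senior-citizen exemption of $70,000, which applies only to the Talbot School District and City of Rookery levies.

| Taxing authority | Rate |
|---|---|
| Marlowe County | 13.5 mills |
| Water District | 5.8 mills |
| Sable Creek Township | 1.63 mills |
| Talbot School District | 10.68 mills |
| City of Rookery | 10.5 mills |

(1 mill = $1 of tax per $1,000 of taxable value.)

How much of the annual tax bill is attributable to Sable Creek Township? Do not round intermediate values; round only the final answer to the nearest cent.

Assessed value = $1,955,600 × 0.5 = $977,800
Sable Creek Township taxable value = $977,800 (exemption does not apply)
Sable Creek Township levy = $977,800 × 0.00163 = $1,593.814

$1,593.81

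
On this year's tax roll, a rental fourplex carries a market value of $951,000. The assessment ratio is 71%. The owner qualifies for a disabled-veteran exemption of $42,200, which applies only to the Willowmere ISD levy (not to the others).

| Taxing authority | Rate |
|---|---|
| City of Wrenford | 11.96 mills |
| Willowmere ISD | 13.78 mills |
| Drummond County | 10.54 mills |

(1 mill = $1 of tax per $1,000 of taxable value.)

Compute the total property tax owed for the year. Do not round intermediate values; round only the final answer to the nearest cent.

Assessed value = $951,000 × 0.71 = $675,210
City of Wrenford: $675,210 × 0.01196 = $8,075.5116
Willowmere ISD: ($675,210 − $42,200) × 0.01378 = $633,010 × 0.01378 = $8,722.8778
Drummond County: $675,210 × 0.01054 = $7,116.7134
Total = $23,915.1028

$23,915.10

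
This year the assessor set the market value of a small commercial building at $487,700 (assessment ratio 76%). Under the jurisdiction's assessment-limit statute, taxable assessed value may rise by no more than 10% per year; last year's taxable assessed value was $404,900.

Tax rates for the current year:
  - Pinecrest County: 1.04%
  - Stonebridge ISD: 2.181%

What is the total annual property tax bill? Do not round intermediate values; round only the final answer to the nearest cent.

Uncapped assessed value = $487,700 × 0.76 = $370,652
Cap limit = $404,900 × 1.1 = $445,390
Taxable assessed value = min($370,652, $445,390) = $370,652 (cap does not bind)
Pinecrest County: $370,652 × 0.0104 = $3,854.7808
Stonebridge ISD: $370,652 × 0.02181 = $8,083.92012
Total = $11,938.70092

$11,938.70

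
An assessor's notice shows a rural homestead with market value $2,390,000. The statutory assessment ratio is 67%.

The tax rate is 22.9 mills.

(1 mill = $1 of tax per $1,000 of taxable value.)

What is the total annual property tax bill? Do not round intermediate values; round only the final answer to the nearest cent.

Assessed value = $2,390,000 × 0.67 = $1,601,300
Tax = $1,601,300 × 0.0229 = $36,669.77

$36,669.77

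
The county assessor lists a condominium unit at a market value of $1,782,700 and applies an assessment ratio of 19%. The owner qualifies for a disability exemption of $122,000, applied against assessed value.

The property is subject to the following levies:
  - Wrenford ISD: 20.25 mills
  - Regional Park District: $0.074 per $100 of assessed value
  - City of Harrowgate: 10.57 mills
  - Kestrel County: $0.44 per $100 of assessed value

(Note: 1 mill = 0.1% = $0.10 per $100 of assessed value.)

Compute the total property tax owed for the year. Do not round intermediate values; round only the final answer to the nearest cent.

$7,793.00

Assessed value = $1,782,700 × 0.19 = $338,713
Taxable value = $338,713 − $122,000 = $216,713
Wrenford ISD: $216,713 × 0.02025 = $4,388.43825
Regional Park District: $216,713 × 0.00074 = $160.36762
City of Harrowgate: $216,713 × 0.01057 = $2,290.65641
Kestrel County: $216,713 × 0.0044 = $953.5372
Total = $7,792.99948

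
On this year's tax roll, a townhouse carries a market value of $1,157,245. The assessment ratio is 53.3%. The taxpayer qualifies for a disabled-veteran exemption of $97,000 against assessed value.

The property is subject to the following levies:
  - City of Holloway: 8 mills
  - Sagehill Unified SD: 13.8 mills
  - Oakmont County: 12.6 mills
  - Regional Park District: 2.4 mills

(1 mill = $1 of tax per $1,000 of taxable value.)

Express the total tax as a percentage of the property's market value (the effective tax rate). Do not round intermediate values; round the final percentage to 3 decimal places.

1.653%

Assessed value = $1,157,245 × 0.533 = $616,811.585
Taxable value = $616,811.585 − $97,000 = $519,811.585
City of Holloway: $519,811.585 × 0.008 = $4,158.49268
Sagehill Unified SD: $519,811.585 × 0.0138 = $7,173.399873
Oakmont County: $519,811.585 × 0.0126 = $6,549.625971
Regional Park District: $519,811.585 × 0.0024 = $1,247.547804
Total tax = $19,129.066328
Effective rate = $19,129.066328 ÷ $1,157,245 = 1.653% of market value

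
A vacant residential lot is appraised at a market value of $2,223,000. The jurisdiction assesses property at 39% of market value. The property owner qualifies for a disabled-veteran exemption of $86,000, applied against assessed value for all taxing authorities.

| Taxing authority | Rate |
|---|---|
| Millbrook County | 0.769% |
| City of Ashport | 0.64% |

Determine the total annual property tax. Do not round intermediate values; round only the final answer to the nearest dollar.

Assessed value = $2,223,000 × 0.39 = $866,970
Taxable value = $866,970 − $86,000 = $780,970
Millbrook County: $780,970 × 0.00769 = $6,005.6593
City of Ashport: $780,970 × 0.0064 = $4,998.208
Total = $6,005.6593 + $4,998.208 = $11,003.8673

$11,004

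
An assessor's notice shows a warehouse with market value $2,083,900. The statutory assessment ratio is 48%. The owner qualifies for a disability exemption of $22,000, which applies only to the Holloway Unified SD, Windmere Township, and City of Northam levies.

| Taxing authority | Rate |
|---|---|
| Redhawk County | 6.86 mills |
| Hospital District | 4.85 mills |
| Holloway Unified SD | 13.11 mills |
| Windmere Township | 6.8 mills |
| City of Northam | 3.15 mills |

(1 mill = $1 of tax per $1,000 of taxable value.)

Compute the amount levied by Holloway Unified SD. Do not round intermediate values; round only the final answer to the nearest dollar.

Assessed value = $2,083,900 × 0.48 = $1,000,272
Holloway Unified SD taxable value = $1,000,272 − $22,000 = $978,272
Holloway Unified SD levy = $978,272 × 0.01311 = $12,825.14592

$12,825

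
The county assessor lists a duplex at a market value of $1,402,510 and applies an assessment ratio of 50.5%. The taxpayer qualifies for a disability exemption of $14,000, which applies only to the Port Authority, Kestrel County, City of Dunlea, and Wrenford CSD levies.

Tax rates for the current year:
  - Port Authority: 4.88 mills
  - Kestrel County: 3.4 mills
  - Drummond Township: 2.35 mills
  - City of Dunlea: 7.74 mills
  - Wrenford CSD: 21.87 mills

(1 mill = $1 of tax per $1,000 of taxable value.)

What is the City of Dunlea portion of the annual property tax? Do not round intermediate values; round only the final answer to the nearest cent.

Assessed value = $1,402,510 × 0.505 = $708,267.55
City of Dunlea taxable value = $708,267.55 − $14,000 = $694,267.55
City of Dunlea levy = $694,267.55 × 0.00774 = $5,373.630837

$5,373.63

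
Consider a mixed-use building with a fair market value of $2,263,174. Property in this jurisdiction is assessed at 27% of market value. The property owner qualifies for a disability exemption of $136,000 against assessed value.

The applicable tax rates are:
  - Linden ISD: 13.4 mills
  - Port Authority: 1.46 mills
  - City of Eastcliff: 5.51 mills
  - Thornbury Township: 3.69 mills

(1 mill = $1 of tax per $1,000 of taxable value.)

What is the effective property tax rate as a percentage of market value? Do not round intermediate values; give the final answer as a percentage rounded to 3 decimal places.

Assessed value = $2,263,174 × 0.27 = $611,056.98
Taxable value = $611,056.98 − $136,000 = $475,056.98
Linden ISD: $475,056.98 × 0.0134 = $6,365.763532
Port Authority: $475,056.98 × 0.00146 = $693.5831908
City of Eastcliff: $475,056.98 × 0.00551 = $2,617.5639598
Thornbury Township: $475,056.98 × 0.00369 = $1,752.9602562
Total tax = $11,429.8709388
Effective rate = $11,429.8709388 ÷ $2,263,174 = 0.505% of market value

0.505%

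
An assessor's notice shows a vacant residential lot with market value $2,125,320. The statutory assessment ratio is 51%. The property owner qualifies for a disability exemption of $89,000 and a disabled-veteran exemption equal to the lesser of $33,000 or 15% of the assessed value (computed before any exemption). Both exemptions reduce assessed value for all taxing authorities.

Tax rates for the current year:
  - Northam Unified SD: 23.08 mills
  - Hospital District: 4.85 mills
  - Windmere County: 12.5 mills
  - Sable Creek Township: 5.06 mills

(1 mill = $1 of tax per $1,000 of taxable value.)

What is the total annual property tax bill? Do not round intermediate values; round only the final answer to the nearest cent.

Assessed value = $2,125,320 × 0.51 = $1,083,913.2
Disabled-veteran exemption = min($33,000, 15% × $1,083,913.2) = min($33,000, $162,586.98) = $33,000 (dollar cap binds)
Taxable value = $1,083,913.2 − $89,000 − $33,000 = $961,913.2
Northam Unified SD: $961,913.2 × 0.02308 = $22,200.956656
Hospital District: $961,913.2 × 0.00485 = $4,665.27902
Windmere County: $961,913.2 × 0.0125 = $12,023.915
Sable Creek Township: $961,913.2 × 0.00506 = $4,867.280792
Total = $43,757.431468

$43,757.43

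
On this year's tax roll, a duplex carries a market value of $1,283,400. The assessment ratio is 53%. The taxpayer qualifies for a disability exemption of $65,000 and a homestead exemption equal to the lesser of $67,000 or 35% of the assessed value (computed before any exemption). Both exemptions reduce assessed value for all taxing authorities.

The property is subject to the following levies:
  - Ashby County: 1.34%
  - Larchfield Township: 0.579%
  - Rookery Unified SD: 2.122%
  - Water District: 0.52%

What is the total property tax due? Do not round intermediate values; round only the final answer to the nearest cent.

$25,003.49

Assessed value = $1,283,400 × 0.53 = $680,202
Homestead exemption = min($67,000, 35% × $680,202) = min($67,000, $238,070.7) = $67,000 (dollar cap binds)
Taxable value = $680,202 − $65,000 − $67,000 = $548,202
Ashby County: $548,202 × 0.0134 = $7,345.9068
Larchfield Township: $548,202 × 0.00579 = $3,174.08958
Rookery Unified SD: $548,202 × 0.02122 = $11,632.84644
Water District: $548,202 × 0.0052 = $2,850.6504
Total = $25,003.49322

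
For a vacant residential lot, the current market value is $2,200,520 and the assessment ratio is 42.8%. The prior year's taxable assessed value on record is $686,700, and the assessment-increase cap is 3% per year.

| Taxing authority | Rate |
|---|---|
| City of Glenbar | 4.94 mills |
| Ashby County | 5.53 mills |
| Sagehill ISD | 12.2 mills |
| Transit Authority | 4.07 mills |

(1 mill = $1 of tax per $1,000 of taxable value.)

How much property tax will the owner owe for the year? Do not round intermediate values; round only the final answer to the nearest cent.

Uncapped assessed value = $2,200,520 × 0.428 = $941,822.56
Cap limit = $686,700 × 1.03 = $707,301
Taxable assessed value = min($941,822.56, $707,301) = $707,301 (cap binds)
City of Glenbar: $707,301 × 0.00494 = $3,494.06694
Ashby County: $707,301 × 0.00553 = $3,911.37453
Sagehill ISD: $707,301 × 0.0122 = $8,629.0722
Transit Authority: $707,301 × 0.00407 = $2,878.71507
Total = $18,913.22874

$18,913.23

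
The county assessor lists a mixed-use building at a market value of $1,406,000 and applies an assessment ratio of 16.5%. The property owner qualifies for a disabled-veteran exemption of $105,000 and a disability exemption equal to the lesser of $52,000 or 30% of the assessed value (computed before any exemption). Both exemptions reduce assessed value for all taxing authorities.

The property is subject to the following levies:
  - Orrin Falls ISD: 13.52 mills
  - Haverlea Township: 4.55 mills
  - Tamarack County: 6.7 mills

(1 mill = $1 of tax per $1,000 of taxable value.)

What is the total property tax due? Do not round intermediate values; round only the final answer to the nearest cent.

$1,857.50

Assessed value = $1,406,000 × 0.165 = $231,990
Disability exemption = min($52,000, 30% × $231,990) = min($52,000, $69,597) = $52,000 (dollar cap binds)
Taxable value = $231,990 − $105,000 − $52,000 = $74,990
Orrin Falls ISD: $74,990 × 0.01352 = $1,013.8648
Haverlea Township: $74,990 × 0.00455 = $341.2045
Tamarack County: $74,990 × 0.0067 = $502.433
Total = $1,857.5023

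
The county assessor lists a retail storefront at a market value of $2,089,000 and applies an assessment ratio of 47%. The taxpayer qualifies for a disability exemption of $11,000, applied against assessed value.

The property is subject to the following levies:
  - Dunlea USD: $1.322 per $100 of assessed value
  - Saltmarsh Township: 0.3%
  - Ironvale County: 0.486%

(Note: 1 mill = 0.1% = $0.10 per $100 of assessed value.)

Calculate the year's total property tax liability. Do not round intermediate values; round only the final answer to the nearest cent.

$20,465.10

Assessed value = $2,089,000 × 0.47 = $981,830
Taxable value = $981,830 − $11,000 = $970,830
Dunlea USD: $970,830 × 0.01322 = $12,834.3726
Saltmarsh Township: $970,830 × 0.003 = $2,912.49
Ironvale County: $970,830 × 0.00486 = $4,718.2338
Total = $20,465.0964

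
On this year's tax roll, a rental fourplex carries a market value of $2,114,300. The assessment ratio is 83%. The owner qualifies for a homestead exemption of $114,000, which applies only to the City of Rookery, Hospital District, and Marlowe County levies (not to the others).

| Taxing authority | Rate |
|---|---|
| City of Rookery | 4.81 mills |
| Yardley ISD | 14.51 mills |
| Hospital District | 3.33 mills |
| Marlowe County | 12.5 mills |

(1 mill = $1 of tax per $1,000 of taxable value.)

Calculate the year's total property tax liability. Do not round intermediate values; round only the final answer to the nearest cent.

$59,330.69

Assessed value = $2,114,300 × 0.83 = $1,754,869
City of Rookery: ($1,754,869 − $114,000) × 0.00481 = $1,640,869 × 0.00481 = $7,892.57989
Yardley ISD: $1,754,869 × 0.01451 = $25,463.14919
Hospital District: ($1,754,869 − $114,000) × 0.00333 = $1,640,869 × 0.00333 = $5,464.09377
Marlowe County: ($1,754,869 − $114,000) × 0.0125 = $1,640,869 × 0.0125 = $20,510.8625
Total = $59,330.68535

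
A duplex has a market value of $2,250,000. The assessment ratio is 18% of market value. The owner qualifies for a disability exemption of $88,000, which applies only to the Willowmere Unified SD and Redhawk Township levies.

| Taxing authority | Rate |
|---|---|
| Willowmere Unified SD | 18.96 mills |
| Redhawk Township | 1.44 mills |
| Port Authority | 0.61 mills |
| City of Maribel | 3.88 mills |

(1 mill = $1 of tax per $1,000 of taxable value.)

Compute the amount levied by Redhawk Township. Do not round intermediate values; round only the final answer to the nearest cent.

Assessed value = $2,250,000 × 0.18 = $405,000
Redhawk Township taxable value = $405,000 − $88,000 = $317,000
Redhawk Township levy = $317,000 × 0.00144 = $456.48

$456.48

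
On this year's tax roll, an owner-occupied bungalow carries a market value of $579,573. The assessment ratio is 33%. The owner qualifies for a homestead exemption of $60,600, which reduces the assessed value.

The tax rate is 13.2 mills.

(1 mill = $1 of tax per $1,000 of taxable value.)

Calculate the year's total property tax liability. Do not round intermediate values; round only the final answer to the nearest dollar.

$1,725

Assessed value = $579,573 × 0.33 = $191,259.09
Taxable value = $191,259.09 − $60,600 = $130,659.09
Tax = $130,659.09 × 0.0132 = $1,724.699988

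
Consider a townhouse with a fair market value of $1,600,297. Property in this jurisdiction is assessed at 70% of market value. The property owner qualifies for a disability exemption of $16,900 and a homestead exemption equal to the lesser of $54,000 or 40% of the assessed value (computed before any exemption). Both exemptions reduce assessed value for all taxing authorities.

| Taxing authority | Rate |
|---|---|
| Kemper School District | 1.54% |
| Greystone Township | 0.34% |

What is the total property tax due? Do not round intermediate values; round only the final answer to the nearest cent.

Assessed value = $1,600,297 × 0.7 = $1,120,207.9
Homestead exemption = min($54,000, 40% × $1,120,207.9) = min($54,000, $448,083.16) = $54,000 (dollar cap binds)
Taxable value = $1,120,207.9 − $16,900 − $54,000 = $1,049,307.9
Kemper School District: $1,049,307.9 × 0.0154 = $16,159.34166
Greystone Township: $1,049,307.9 × 0.0034 = $3,567.64686
Total = $19,726.98852

$19,726.99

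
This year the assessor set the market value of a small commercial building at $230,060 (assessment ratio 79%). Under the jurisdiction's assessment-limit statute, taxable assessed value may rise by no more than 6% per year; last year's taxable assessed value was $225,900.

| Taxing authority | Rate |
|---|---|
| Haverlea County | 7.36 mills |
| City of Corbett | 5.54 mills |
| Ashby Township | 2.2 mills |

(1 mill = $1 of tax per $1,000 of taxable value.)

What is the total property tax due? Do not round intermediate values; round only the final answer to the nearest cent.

Uncapped assessed value = $230,060 × 0.79 = $181,747.4
Cap limit = $225,900 × 1.06 = $239,454
Taxable assessed value = min($181,747.4, $239,454) = $181,747.4 (cap does not bind)
Haverlea County: $181,747.4 × 0.00736 = $1,337.660864
City of Corbett: $181,747.4 × 0.00554 = $1,006.880596
Ashby Township: $181,747.4 × 0.0022 = $399.84428
Total = $2,744.38574

$2,744.39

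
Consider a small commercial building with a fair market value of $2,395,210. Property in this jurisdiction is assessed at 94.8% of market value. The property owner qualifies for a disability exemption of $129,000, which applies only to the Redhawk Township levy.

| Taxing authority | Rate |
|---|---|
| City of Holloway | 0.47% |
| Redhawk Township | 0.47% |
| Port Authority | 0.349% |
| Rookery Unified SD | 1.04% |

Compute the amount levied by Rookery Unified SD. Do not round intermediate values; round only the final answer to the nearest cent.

Assessed value = $2,395,210 × 0.948 = $2,270,659.08
Rookery Unified SD taxable value = $2,270,659.08 (exemption does not apply)
Rookery Unified SD levy = $2,270,659.08 × 0.0104 = $23,614.854432

$23,614.85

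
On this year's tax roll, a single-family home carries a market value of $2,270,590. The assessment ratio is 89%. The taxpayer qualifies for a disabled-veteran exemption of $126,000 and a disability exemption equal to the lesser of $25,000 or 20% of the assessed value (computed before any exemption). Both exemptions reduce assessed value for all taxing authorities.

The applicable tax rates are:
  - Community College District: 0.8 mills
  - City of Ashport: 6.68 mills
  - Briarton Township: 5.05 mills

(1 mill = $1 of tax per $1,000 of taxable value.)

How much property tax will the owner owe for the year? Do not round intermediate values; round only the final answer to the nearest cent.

Assessed value = $2,270,590 × 0.89 = $2,020,825.1
Disability exemption = min($25,000, 20% × $2,020,825.1) = min($25,000, $404,165.02) = $25,000 (dollar cap binds)
Taxable value = $2,020,825.1 − $126,000 − $25,000 = $1,869,825.1
Community College District: $1,869,825.1 × 0.0008 = $1,495.86008
City of Ashport: $1,869,825.1 × 0.00668 = $12,490.431668
Briarton Township: $1,869,825.1 × 0.00505 = $9,442.616755
Total = $23,428.908503

$23,428.91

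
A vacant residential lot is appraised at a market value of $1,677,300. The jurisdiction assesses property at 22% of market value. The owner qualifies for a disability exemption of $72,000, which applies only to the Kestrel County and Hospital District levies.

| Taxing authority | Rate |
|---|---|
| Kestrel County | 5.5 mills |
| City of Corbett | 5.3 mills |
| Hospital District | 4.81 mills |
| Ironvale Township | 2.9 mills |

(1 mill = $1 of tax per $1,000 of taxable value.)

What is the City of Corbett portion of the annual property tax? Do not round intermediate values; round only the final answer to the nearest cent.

Assessed value = $1,677,300 × 0.22 = $369,006
City of Corbett taxable value = $369,006 (exemption does not apply)
City of Corbett levy = $369,006 × 0.0053 = $1,955.7318

$1,955.73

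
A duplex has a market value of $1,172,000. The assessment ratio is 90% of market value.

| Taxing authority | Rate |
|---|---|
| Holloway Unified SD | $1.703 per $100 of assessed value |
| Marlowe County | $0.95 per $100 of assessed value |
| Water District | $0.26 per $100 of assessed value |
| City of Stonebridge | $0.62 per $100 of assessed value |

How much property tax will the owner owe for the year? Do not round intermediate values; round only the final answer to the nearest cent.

$37,266.08

Assessed value = $1,172,000 × 0.9 = $1,054,800
Holloway Unified SD: $1,054,800 × 0.01703 = $17,963.244
Marlowe County: $1,054,800 × 0.0095 = $10,020.6
Water District: $1,054,800 × 0.0026 = $2,742.48
City of Stonebridge: $1,054,800 × 0.0062 = $6,539.76
Total = $17,963.244 + $10,020.6 + $2,742.48 + $6,539.76 = $37,266.084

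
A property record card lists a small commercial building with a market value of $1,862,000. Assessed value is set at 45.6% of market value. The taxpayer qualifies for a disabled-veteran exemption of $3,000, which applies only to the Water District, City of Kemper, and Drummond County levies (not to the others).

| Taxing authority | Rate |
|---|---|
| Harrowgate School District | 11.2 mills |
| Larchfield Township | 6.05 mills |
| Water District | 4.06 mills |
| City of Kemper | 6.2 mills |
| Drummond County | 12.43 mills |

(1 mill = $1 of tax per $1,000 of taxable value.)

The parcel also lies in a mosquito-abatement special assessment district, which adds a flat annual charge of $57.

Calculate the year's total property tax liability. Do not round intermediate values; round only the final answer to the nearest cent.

$33,900.87

Assessed value = $1,862,000 × 0.456 = $849,072
Harrowgate School District: $849,072 × 0.0112 = $9,509.6064
Larchfield Township: $849,072 × 0.00605 = $5,136.8856
Water District: ($849,072 − $3,000) × 0.00406 = $846,072 × 0.00406 = $3,435.05232
City of Kemper: ($849,072 − $3,000) × 0.0062 = $846,072 × 0.0062 = $5,245.6464
Drummond County: ($849,072 − $3,000) × 0.01243 = $846,072 × 0.01243 = $10,516.67496
Levies subtotal = $33,843.86568
Total = $33,843.86568 + $57 = $33,900.86568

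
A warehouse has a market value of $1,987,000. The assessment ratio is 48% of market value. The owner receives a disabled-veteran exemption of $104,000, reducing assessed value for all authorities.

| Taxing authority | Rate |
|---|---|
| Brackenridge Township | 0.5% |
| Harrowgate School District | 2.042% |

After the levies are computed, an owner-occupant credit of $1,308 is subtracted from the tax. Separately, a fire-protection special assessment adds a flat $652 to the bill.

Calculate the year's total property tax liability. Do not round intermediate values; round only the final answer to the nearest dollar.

Assessed value = $1,987,000 × 0.48 = $953,760
Taxable value = $953,760 − $104,000 = $849,760
Brackenridge Township: $849,760 × 0.005 = $4,248.8
Harrowgate School District: $849,760 × 0.02042 = $17,352.0992
Levies subtotal = $21,600.8992
After credit = $21,600.8992 − $1,308 = $20,292.8992
Total = $20,292.8992 + $652 = $20,944.8992

$20,945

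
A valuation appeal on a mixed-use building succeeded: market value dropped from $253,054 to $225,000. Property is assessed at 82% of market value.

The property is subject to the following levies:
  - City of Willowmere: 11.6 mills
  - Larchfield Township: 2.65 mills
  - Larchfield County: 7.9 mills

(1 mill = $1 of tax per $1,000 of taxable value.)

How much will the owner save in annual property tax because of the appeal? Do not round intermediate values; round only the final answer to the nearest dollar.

$510

Old assessed value = $253,054 × 0.82 = $207,504.28
New assessed value = $225,000 × 0.82 = $184,500
Combined rate = 0.0116 + 0.00265 + 0.0079 = 0.02215
Old tax = $207,504.28 × 0.02215 = $4,596.219802
New tax = $184,500 × 0.02215 = $4,086.675
Reduction = $4,596.219802 − $4,086.675 = $509.544802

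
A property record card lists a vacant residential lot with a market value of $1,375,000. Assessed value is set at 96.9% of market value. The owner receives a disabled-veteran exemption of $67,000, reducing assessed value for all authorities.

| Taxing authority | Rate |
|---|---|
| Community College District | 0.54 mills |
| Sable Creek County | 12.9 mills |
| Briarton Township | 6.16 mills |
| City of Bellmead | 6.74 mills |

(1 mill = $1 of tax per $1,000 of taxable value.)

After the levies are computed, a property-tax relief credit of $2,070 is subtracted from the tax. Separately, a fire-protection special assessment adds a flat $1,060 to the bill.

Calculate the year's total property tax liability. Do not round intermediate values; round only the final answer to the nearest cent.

Assessed value = $1,375,000 × 0.969 = $1,332,375
Taxable value = $1,332,375 − $67,000 = $1,265,375
Community College District: $1,265,375 × 0.00054 = $683.3025
Sable Creek County: $1,265,375 × 0.0129 = $16,323.3375
Briarton Township: $1,265,375 × 0.00616 = $7,794.71
City of Bellmead: $1,265,375 × 0.00674 = $8,528.6275
Levies subtotal = $33,329.9775
After credit = $33,329.9775 − $2,070 = $31,259.9775
Total = $31,259.9775 + $1,060 = $32,319.9775

$32,319.98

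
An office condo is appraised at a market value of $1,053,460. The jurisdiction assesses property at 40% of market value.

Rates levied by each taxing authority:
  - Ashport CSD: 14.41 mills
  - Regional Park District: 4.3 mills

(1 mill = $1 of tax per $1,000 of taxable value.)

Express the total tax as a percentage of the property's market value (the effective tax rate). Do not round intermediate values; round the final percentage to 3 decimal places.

0.748%

Assessed value = $1,053,460 × 0.4 = $421,384
Ashport CSD: $421,384 × 0.01441 = $6,072.14344
Regional Park District: $421,384 × 0.0043 = $1,811.9512
Total tax = $7,884.09464
Effective rate = $7,884.09464 ÷ $1,053,460 = 0.748% of market value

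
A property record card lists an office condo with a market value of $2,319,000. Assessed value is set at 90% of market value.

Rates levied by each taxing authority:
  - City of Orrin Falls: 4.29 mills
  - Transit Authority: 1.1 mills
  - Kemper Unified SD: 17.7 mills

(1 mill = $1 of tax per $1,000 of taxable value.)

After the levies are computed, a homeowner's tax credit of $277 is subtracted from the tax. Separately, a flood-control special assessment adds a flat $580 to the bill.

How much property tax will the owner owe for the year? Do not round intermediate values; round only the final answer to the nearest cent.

$48,494.14

Assessed value = $2,319,000 × 0.9 = $2,087,100
City of Orrin Falls: $2,087,100 × 0.00429 = $8,953.659
Transit Authority: $2,087,100 × 0.0011 = $2,295.81
Kemper Unified SD: $2,087,100 × 0.0177 = $36,941.67
Levies subtotal = $48,191.139
After credit = $48,191.139 − $277 = $47,914.139
Total = $47,914.139 + $580 = $48,494.139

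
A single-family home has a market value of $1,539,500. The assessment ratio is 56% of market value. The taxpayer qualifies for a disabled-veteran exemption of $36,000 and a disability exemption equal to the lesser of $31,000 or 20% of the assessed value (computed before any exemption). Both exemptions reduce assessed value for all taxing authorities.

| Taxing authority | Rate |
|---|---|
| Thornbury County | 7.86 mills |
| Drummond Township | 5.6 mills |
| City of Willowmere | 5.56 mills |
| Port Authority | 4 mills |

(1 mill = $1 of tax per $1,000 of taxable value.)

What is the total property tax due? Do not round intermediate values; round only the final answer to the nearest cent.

$18,303.66

Assessed value = $1,539,500 × 0.56 = $862,120
Disability exemption = min($31,000, 20% × $862,120) = min($31,000, $172,424) = $31,000 (dollar cap binds)
Taxable value = $862,120 − $36,000 − $31,000 = $795,120
Thornbury County: $795,120 × 0.00786 = $6,249.6432
Drummond Township: $795,120 × 0.0056 = $4,452.672
City of Willowmere: $795,120 × 0.00556 = $4,420.8672
Port Authority: $795,120 × 0.004 = $3,180.48
Total = $18,303.6624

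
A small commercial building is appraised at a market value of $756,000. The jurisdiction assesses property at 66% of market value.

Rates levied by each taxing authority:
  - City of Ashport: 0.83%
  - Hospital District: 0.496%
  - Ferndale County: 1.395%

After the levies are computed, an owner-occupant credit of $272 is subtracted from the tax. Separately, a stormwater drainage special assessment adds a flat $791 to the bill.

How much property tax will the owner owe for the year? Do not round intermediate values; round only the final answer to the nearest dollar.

Assessed value = $756,000 × 0.66 = $498,960
City of Ashport: $498,960 × 0.0083 = $4,141.368
Hospital District: $498,960 × 0.00496 = $2,474.8416
Ferndale County: $498,960 × 0.01395 = $6,960.492
Levies subtotal = $13,576.7016
After credit = $13,576.7016 − $272 = $13,304.7016
Total = $13,304.7016 + $791 = $14,095.7016

$14,096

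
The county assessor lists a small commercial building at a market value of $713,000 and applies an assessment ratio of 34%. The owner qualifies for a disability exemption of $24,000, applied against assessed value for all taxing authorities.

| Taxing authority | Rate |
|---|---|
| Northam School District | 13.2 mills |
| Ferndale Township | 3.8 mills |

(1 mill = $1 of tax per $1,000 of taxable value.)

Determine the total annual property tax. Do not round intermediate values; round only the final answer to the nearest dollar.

$3,713

Assessed value = $713,000 × 0.34 = $242,420
Taxable value = $242,420 − $24,000 = $218,420
Northam School District: $218,420 × 0.0132 = $2,883.144
Ferndale Township: $218,420 × 0.0038 = $829.996
Total = $2,883.144 + $829.996 = $3,713.14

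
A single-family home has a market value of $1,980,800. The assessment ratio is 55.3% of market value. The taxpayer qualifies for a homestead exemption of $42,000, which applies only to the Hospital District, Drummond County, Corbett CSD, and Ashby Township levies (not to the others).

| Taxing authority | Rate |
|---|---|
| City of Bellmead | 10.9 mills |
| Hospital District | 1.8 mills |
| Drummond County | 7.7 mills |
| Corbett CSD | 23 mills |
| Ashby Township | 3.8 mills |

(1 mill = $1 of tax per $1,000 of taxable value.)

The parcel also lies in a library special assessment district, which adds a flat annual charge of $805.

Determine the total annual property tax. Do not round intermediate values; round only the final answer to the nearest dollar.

$50,982

Assessed value = $1,980,800 × 0.553 = $1,095,382.4
City of Bellmead: $1,095,382.4 × 0.0109 = $11,939.66816
Hospital District: ($1,095,382.4 − $42,000) × 0.0018 = $1,053,382.4 × 0.0018 = $1,896.08832
Drummond County: ($1,095,382.4 − $42,000) × 0.0077 = $1,053,382.4 × 0.0077 = $8,111.04448
Corbett CSD: ($1,095,382.4 − $42,000) × 0.023 = $1,053,382.4 × 0.023 = $24,227.7952
Ashby Township: ($1,095,382.4 − $42,000) × 0.0038 = $1,053,382.4 × 0.0038 = $4,002.85312
Levies subtotal = $50,177.44928
Total = $50,177.44928 + $805 = $50,982.44928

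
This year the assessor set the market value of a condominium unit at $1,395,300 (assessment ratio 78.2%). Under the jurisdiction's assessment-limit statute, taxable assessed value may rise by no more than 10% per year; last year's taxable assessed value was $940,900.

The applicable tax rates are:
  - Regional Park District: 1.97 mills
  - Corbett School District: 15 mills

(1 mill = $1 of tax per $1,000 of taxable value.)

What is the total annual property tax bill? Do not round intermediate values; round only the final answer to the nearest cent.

$17,563.78

Uncapped assessed value = $1,395,300 × 0.782 = $1,091,124.6
Cap limit = $940,900 × 1.1 = $1,034,990
Taxable assessed value = min($1,091,124.6, $1,034,990) = $1,034,990 (cap binds)
Regional Park District: $1,034,990 × 0.00197 = $2,038.9303
Corbett School District: $1,034,990 × 0.015 = $15,524.85
Total = $17,563.7803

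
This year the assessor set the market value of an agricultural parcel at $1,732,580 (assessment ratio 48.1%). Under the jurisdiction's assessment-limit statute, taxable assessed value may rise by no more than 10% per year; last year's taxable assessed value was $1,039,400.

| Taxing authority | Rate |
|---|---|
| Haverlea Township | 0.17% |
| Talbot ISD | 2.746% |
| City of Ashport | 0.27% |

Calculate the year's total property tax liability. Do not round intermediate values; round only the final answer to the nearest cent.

Uncapped assessed value = $1,732,580 × 0.481 = $833,370.98
Cap limit = $1,039,400 × 1.1 = $1,143,340
Taxable assessed value = min($833,370.98, $1,143,340) = $833,370.98 (cap does not bind)
Haverlea Township: $833,370.98 × 0.0017 = $1,416.730666
Talbot ISD: $833,370.98 × 0.02746 = $22,884.3671108
City of Ashport: $833,370.98 × 0.0027 = $2,250.101646
Total = $26,551.1994228

$26,551.20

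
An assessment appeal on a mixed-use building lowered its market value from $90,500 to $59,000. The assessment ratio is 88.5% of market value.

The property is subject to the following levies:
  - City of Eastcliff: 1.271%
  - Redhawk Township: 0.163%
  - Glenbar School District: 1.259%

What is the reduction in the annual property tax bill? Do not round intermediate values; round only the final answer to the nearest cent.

Old assessed value = $90,500 × 0.885 = $80,092.5
New assessed value = $59,000 × 0.885 = $52,215
Combined rate = 0.01271 + 0.00163 + 0.01259 = 0.02693
Old tax = $80,092.5 × 0.02693 = $2,156.891025
New tax = $52,215 × 0.02693 = $1,406.14995
Reduction = $2,156.891025 − $1,406.14995 = $750.741075

$750.74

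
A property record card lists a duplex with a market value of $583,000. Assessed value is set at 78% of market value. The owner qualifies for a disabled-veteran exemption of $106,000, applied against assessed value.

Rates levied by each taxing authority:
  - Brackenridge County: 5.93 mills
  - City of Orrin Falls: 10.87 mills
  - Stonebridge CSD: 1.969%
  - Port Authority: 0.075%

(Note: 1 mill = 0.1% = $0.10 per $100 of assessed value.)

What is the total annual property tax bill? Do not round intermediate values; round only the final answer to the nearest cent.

$12,987.08

Assessed value = $583,000 × 0.78 = $454,740
Taxable value = $454,740 − $106,000 = $348,740
Brackenridge County: $348,740 × 0.00593 = $2,068.0282
City of Orrin Falls: $348,740 × 0.01087 = $3,790.8038
Stonebridge CSD: $348,740 × 0.01969 = $6,866.6906
Port Authority: $348,740 × 0.00075 = $261.555
Total = $12,987.0776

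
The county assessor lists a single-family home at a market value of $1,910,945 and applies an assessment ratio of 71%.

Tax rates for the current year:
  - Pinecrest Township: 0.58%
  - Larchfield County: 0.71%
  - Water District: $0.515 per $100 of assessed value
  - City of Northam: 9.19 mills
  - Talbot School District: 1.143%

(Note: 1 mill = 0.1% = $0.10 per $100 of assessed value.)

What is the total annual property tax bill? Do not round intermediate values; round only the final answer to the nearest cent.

$52,466.33

Assessed value = $1,910,945 × 0.71 = $1,356,770.95
Pinecrest Township: $1,356,770.95 × 0.0058 = $7,869.27151
Larchfield County: $1,356,770.95 × 0.0071 = $9,633.073745
Water District: $1,356,770.95 × 0.00515 = $6,987.3703925
City of Northam: $1,356,770.95 × 0.00919 = $12,468.7250305
Talbot School District: $1,356,770.95 × 0.01143 = $15,507.8919585
Total = $52,466.3326365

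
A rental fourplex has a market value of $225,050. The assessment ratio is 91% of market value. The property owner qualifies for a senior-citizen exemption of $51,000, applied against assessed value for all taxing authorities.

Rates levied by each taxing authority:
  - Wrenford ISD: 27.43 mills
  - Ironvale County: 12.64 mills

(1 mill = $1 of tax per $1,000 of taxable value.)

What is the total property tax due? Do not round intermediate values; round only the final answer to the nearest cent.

Assessed value = $225,050 × 0.91 = $204,795.5
Taxable value = $204,795.5 − $51,000 = $153,795.5
Wrenford ISD: $153,795.5 × 0.02743 = $4,218.610565
Ironvale County: $153,795.5 × 0.01264 = $1,943.97512
Total = $4,218.610565 + $1,943.97512 = $6,162.585685

$6,162.59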